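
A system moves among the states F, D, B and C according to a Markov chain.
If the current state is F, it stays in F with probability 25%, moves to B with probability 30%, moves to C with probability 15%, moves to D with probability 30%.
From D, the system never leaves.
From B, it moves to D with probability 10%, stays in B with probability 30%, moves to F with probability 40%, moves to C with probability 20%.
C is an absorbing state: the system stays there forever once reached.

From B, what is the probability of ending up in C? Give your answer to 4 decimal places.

0.5185

Let h(s) be the probability of absorption at C starting from transient state s. Then h(C) = 1 and h(D) = 0. By first-step analysis:
h(F) = 0.25·h(F) + 0.3·0 + 0.3·h(B) + 0.15·1
h(B) = 0.4·h(F) + 0.1·0 + 0.3·h(B) + 0.2·1
Solving: h(F) = 0.4074, h(B) = 0.5185.
Starting from B, the probability is 0.5185.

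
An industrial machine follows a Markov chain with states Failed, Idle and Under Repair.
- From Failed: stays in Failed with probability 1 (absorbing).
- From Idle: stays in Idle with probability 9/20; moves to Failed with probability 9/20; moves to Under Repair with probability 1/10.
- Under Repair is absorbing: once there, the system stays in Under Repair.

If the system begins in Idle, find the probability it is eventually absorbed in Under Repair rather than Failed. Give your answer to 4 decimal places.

Let h(s) be the probability of absorption at Under Repair starting from transient state s. Then h(Under Repair) = 1 and h(Failed) = 0. By first-step analysis:
h(Idle) = 0.45·0 + 0.45·h(Idle) + 0.1·1
Solving: h(Idle) = 0.1818.
Starting from Idle, the probability is 0.1818.

0.1818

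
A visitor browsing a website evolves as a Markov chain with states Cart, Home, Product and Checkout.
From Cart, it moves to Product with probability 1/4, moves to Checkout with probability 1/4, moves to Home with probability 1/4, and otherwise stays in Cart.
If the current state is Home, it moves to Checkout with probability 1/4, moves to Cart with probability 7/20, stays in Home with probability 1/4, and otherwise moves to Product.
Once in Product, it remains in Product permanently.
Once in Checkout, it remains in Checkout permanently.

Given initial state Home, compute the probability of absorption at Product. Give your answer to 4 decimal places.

0.4211

Let h(s) be the probability of absorption at Product starting from transient state s. Then h(Product) = 1 and h(Checkout) = 0. By first-step analysis:
h(Cart) = 0.25·h(Cart) + 0.25·h(Home) + 0.25·1 + 0.25·0
h(Home) = 0.35·h(Cart) + 0.25·h(Home) + 0.15·1 + 0.25·0
Solving: h(Cart) = 0.4737, h(Home) = 0.4211.
Starting from Home, the probability is 0.4211.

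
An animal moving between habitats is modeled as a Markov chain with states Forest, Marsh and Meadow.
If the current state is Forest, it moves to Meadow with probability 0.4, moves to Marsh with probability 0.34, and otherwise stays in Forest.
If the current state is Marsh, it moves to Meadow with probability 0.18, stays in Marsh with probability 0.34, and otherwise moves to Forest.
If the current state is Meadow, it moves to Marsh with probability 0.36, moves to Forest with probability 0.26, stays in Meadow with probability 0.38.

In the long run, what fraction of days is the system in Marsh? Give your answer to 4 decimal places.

0.3463

Let the stationary distribution be π with π = πP and π_1 + π_2 + π_3 = 1.
π_1 = 0.26·π_1 + 0.48·π_2 + 0.26·π_3
π_2 = 0.34·π_1 + 0.34·π_2 + 0.36·π_3
Solving with the normalization constraint gives π = (0.3362, 0.3463, 0.3175).
So the stationary probability of Marsh is 0.3463.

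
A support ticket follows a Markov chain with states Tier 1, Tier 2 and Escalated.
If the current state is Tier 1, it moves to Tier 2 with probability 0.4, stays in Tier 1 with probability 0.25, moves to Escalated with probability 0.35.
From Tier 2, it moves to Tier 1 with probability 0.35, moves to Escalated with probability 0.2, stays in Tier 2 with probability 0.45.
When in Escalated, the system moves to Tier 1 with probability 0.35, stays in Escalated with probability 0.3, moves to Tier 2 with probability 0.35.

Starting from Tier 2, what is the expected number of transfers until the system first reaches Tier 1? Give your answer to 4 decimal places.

Let t(s) be the expected number of transfers to first reach Tier 1 from state s, with t(Tier 1) = 0. Conditioning on the first transfer:
t(Tier 2) = 1 + 0.45·t(Tier 2) + 0.2·t(Escalated)
t(Escalated) = 1 + 0.35·t(Tier 2) + 0.3·t(Escalated)
Solving: t(Tier 2) = 2.8571, t(Escalated) = 2.8571.
Expected transfers from Tier 2 to Tier 1: 2.8571.

2.8571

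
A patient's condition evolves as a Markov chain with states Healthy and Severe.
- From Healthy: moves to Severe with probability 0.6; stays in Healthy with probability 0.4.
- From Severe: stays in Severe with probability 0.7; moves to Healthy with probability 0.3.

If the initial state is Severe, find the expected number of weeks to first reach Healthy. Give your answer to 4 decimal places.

3.3333

Let t(s) be the expected number of weeks to first reach Healthy from state s, with t(Healthy) = 0. Conditioning on the first week:
t(Severe) = 1 + 0.7·t(Severe)
Solving: t(Severe) = 3.3333.
Expected weeks from Severe to Healthy: 3.3333.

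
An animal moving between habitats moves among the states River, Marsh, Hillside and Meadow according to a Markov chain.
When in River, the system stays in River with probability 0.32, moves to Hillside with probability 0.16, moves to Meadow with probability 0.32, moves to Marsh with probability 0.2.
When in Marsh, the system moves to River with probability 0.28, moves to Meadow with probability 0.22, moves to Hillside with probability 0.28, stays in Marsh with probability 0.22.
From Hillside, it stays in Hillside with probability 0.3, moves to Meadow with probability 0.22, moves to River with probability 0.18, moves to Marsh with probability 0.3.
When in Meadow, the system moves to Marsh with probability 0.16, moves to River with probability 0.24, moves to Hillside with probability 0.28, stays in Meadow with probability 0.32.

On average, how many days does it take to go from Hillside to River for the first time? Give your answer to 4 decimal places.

Let t(s) be the expected number of days to first reach River from state s, with t(River) = 0. Conditioning on the first day:
t(Marsh) = 1 + 0.22·t(Marsh) + 0.28·t(Hillside) + 0.22·t(Meadow)
t(Hillside) = 1 + 0.3·t(Marsh) + 0.3·t(Hillside) + 0.22·t(Meadow)
t(Meadow) = 1 + 0.16·t(Marsh) + 0.28·t(Hillside) + 0.32·t(Meadow)
Solving: t(Marsh) = 4.1382, t(Hillside) = 4.5605, t(Meadow) = 4.3221.
Expected days from Hillside to River: 4.5605.

4.5605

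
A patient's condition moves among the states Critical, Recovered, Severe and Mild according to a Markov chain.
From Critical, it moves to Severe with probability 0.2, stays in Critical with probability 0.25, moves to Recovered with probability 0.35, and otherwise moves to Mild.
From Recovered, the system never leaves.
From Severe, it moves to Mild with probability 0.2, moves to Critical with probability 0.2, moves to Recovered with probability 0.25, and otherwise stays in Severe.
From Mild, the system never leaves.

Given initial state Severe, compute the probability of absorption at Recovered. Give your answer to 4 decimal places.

0.5754

Let h(s) be the probability of absorption at Recovered starting from transient state s. Then h(Recovered) = 1 and h(Mild) = 0. By first-step analysis:
h(Critical) = 0.25·h(Critical) + 0.35·1 + 0.2·h(Severe) + 0.2·0
h(Severe) = 0.2·h(Critical) + 0.25·1 + 0.35·h(Severe) + 0.2·0
Solving: h(Critical) = 0.6201, h(Severe) = 0.5754.
Starting from Severe, the probability is 0.5754.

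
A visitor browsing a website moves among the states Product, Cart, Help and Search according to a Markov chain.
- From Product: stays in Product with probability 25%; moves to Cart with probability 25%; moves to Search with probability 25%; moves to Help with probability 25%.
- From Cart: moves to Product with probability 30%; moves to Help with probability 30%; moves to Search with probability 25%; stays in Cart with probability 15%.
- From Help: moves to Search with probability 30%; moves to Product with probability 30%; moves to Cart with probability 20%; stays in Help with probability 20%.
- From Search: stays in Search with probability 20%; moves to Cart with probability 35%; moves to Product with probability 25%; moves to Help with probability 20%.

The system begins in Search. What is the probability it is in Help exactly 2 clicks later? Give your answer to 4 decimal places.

Propagate the distribution vector 2 clicks from Search.
After 0 clicks: (0.0000, 0.0000, 0.0000, 1.0000)
After 1 click: (0.2500, 0.3500, 0.2000, 0.2000)
After 2 clicks: (0.2775, 0.2250, 0.2475, 0.2500)
P(in Help after 2 clicks) = 0.2475

0.2475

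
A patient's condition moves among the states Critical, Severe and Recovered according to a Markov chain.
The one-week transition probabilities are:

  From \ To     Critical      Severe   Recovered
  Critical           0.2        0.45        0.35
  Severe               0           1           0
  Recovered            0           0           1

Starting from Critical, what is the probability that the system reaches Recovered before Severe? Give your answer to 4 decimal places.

0.4375

Let h(s) be the probability of absorption at Recovered starting from transient state s. Then h(Recovered) = 1 and h(Severe) = 0. By first-step analysis:
h(Critical) = 0.2·h(Critical) + 0.45·0 + 0.35·1
Solving: h(Critical) = 0.4375.
Starting from Critical, the probability is 0.4375.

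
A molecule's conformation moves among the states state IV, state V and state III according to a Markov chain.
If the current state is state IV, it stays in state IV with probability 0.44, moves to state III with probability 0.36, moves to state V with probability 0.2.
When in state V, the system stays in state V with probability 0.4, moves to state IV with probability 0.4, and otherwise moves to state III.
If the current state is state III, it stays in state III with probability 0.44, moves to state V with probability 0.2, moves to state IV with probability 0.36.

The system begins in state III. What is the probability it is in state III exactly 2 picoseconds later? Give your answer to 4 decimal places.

Sum over the intermediate state after 1 picosecond:
P = P(state III→state IV)·P(state IV→state III) + P(state III→state V)·P(state V→state III) + P(state III→state III)·P(state III→state III)
  = 0.36×0.36 + 0.2×0.2 + 0.44×0.44
  = 0.1296 + 0.0400 + 0.1936 = 0.3632

0.3632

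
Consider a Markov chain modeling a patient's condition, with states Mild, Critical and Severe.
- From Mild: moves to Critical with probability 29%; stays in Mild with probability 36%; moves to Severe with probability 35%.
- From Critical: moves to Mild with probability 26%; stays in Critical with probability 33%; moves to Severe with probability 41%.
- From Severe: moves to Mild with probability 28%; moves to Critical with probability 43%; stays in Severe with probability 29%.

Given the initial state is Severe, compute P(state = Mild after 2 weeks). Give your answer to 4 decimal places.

0.2938

Sum over the intermediate state after 1 week:
P = P(Severe→Mild)·P(Mild→Mild) + P(Severe→Critical)·P(Critical→Mild) + P(Severe→Severe)·P(Severe→Mild)
  = 0.28×0.36 + 0.43×0.26 + 0.29×0.28
  = 0.1008 + 0.1118 + 0.0812 = 0.2938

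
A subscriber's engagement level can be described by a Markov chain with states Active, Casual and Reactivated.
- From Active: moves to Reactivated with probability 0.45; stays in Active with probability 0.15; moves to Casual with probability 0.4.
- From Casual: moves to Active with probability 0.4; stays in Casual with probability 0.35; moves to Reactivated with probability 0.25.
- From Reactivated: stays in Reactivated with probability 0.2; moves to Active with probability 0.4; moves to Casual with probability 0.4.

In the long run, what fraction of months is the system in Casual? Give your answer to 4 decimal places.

Let the stationary distribution be π with π = πP and π_1 + π_2 + π_3 = 1.
π_1 = 0.15·π_1 + 0.4·π_2 + 0.4·π_3
π_2 = 0.4·π_1 + 0.35·π_2 + 0.4·π_3
Solving with the normalization constraint gives π = (0.3200, 0.3810, 0.2990).
So the stationary probability of Casual is 0.3810.

0.3810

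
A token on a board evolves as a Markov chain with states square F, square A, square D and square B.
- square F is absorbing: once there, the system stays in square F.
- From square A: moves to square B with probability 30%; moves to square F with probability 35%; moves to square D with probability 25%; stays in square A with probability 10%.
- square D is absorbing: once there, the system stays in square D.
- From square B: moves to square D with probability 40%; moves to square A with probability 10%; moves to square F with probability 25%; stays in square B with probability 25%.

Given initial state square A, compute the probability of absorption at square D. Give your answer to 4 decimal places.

0.4767

Let h(s) be the probability of absorption at square D starting from transient state s. Then h(square D) = 1 and h(square F) = 0. By first-step analysis:
h(square A) = 0.35·0 + 0.1·h(square A) + 0.25·1 + 0.3·h(square B)
h(square B) = 0.25·0 + 0.1·h(square A) + 0.4·1 + 0.25·h(square B)
Solving: h(square A) = 0.4767, h(square B) = 0.5969.
Starting from square A, the probability is 0.4767.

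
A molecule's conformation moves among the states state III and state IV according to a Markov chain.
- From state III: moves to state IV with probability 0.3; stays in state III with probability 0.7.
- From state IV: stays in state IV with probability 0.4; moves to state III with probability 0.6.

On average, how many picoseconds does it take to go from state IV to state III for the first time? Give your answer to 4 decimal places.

Let t(s) be the expected number of picoseconds to first reach state III from state s, with t(state III) = 0. Conditioning on the first picosecond:
t(state IV) = 1 + 0.4·t(state IV)
Solving: t(state IV) = 1.6667.
Expected picoseconds from state IV to state III: 1.6667.

1.6667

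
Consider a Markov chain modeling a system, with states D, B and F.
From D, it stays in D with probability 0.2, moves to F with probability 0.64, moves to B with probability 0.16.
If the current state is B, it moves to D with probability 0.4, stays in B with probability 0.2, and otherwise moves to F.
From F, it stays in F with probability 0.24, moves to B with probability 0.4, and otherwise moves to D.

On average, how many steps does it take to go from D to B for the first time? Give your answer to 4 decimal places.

3.7076

Let t(s) be the expected number of steps to first reach B from state s, with t(B) = 0. Conditioning on the first step:
t(D) = 1 + 0.2·t(D) + 0.64·t(F)
t(F) = 1 + 0.36·t(D) + 0.24·t(F)
Solving: t(D) = 3.7076, t(F) = 3.0720.
Expected steps from D to B: 3.7076.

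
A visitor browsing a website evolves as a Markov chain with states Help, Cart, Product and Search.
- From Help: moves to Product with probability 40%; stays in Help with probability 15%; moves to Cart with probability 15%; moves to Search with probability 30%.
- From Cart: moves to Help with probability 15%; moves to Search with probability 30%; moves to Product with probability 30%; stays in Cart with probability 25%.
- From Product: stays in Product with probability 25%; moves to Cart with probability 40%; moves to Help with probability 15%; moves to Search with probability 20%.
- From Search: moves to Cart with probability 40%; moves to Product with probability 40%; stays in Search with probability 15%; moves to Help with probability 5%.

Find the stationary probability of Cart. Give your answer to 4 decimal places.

Let the stationary distribution be π with π = πP and π_1 + π_2 + π_3 + π_4 = 1.
π_1 = 0.15·π_1 + 0.15·π_2 + 0.15·π_3 + 0.05·π_4
π_2 = 0.15·π_1 + 0.25·π_2 + 0.4·π_3 + 0.4·π_4
π_3 = 0.4·π_1 + 0.3·π_2 + 0.25·π_3 + 0.4·π_4
Solving with the normalization constraint gives π = (0.1267, 0.3203, 0.3200, 0.2330).
So the stationary probability of Cart is 0.3203.

0.3203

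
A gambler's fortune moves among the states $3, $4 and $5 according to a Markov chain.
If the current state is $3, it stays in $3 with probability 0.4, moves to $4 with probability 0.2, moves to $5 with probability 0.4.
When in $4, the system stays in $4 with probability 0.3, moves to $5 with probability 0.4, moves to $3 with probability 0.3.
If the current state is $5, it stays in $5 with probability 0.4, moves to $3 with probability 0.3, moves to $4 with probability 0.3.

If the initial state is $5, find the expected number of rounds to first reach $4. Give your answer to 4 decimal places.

3.7500

Let t(s) be the expected number of rounds to first reach $4 from state s, with t($4) = 0. Conditioning on the first round:
t($3) = 1 + 0.4·t($3) + 0.4·t($5)
t($5) = 1 + 0.3·t($3) + 0.4·t($5)
Solving: t($3) = 4.1667, t($5) = 3.7500.
Expected rounds from $5 to $4: 3.7500.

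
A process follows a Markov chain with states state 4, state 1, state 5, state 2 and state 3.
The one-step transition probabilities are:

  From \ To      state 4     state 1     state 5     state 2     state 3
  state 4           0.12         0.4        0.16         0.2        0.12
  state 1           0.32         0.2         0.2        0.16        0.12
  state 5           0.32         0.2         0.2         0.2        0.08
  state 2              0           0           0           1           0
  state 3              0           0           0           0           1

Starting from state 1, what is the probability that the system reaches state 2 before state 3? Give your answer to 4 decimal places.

Let h(s) be the probability of absorption at state 2 starting from transient state s. Then h(state 2) = 1 and h(state 3) = 0. By first-step analysis:
h(state 4) = 0.12·h(state 4) + 0.4·h(state 1) + 0.16·h(state 5) + 0.2·1 + 0.12·0
h(state 1) = 0.32·h(state 4) + 0.2·h(state 1) + 0.2·h(state 5) + 0.16·1 + 0.12·0
h(state 5) = 0.32·h(state 4) + 0.2·h(state 1) + 0.2·h(state 5) + 0.2·1 + 0.08·0
Solving: h(state 4) = 0.6248, h(state 1) = 0.6132, h(state 5) = 0.6532.
Starting from state 1, the probability is 0.6132.

0.6132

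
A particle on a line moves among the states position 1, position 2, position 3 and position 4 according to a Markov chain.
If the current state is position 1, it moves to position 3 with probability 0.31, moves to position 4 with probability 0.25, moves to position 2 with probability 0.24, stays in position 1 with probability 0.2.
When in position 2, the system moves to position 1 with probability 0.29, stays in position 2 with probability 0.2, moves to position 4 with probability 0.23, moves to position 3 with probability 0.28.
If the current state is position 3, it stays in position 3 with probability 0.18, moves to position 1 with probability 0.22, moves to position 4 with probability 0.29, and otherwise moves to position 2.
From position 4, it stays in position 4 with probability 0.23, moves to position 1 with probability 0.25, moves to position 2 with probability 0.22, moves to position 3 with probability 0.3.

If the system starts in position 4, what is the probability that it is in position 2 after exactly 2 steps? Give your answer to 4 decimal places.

Propagate the distribution vector 2 steps from position 4.
After 0 steps: (0.0000, 0.0000, 0.0000, 1.0000)
After 1 step: (0.2500, 0.2200, 0.3000, 0.2300)
After 2 steps: (0.2373, 0.2476, 0.2621, 0.2530)
P(in position 2 after 2 steps) = 0.2476

0.2476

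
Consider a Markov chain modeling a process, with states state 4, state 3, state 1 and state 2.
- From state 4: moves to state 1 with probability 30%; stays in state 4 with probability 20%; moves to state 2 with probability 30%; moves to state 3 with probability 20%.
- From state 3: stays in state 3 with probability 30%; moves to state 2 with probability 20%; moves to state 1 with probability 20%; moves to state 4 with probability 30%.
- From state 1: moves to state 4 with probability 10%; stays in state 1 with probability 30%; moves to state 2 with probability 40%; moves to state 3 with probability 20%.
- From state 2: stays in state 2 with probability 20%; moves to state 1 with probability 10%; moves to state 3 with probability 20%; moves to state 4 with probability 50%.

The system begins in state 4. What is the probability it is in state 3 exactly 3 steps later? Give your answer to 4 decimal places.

0.2220

Propagate the distribution vector 3 steps from state 4.
After 0 steps: (1.0000, 0.0000, 0.0000, 0.0000)
After 1 step: (0.2000, 0.2000, 0.3000, 0.3000)
After 2 steps: (0.2800, 0.2200, 0.2200, 0.2800)
After 3 steps: (0.2840, 0.2220, 0.2220, 0.2720)
P(in state 3 after 3 steps) = 0.2220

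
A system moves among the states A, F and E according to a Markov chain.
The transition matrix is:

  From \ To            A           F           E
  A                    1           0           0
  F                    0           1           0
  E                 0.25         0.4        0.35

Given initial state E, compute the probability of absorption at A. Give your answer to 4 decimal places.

Let h(s) be the probability of absorption at A starting from transient state s. Then h(A) = 1 and h(F) = 0. By first-step analysis:
h(E) = 0.25·1 + 0.4·0 + 0.35·h(E)
Solving: h(E) = 0.3846.
Starting from E, the probability is 0.3846.

0.3846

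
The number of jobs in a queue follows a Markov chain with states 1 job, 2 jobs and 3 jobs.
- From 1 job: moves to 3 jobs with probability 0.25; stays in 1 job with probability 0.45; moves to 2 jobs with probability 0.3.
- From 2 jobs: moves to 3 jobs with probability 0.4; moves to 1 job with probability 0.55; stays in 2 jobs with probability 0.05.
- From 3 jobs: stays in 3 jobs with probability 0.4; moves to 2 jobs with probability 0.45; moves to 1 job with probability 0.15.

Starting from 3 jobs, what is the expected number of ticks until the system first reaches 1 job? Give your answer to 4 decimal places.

3.5897

Let t(s) be the expected number of ticks to first reach 1 job from state s, with t(1 job) = 0. Conditioning on the first tick:
t(2 jobs) = 1 + 0.05·t(2 jobs) + 0.4·t(3 jobs)
t(3 jobs) = 1 + 0.45·t(2 jobs) + 0.4·t(3 jobs)
Solving: t(2 jobs) = 2.5641, t(3 jobs) = 3.5897.
Expected ticks from 3 jobs to 1 job: 3.5897.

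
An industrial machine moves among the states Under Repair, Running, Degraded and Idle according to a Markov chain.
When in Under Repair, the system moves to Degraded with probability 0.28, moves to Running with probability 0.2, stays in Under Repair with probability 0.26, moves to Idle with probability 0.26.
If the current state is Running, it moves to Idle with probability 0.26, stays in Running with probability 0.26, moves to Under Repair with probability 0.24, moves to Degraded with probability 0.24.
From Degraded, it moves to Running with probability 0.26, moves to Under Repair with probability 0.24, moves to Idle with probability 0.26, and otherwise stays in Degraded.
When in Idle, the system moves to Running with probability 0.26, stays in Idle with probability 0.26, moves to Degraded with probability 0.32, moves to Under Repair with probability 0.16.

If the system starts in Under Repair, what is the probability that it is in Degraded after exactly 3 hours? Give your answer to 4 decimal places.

0.2698

Propagate the distribution vector 3 hours from Under Repair.
After 0 hours: (1.0000, 0.0000, 0.0000, 0.0000)
After 1 hour: (0.2600, 0.2000, 0.2800, 0.2600)
After 2 hours: (0.2244, 0.2444, 0.2712, 0.2600)
After 3 hours: (0.2237, 0.2465, 0.2698, 0.2600)
P(in Degraded after 3 hours) = 0.2698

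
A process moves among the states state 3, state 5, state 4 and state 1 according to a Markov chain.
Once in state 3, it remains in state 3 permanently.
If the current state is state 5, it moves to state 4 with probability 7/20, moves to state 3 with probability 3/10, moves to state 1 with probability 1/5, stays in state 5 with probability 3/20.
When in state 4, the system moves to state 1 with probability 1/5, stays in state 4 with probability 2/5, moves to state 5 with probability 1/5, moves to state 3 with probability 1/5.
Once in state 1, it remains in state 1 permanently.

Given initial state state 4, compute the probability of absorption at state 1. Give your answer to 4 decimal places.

0.4773

Let h(s) be the probability of absorption at state 1 starting from transient state s. Then h(state 1) = 1 and h(state 3) = 0. By first-step analysis:
h(state 5) = 0.3·0 + 0.15·h(state 5) + 0.35·h(state 4) + 0.2·1
h(state 4) = 0.2·0 + 0.2·h(state 5) + 0.4·h(state 4) + 0.2·1
Solving: h(state 5) = 0.4318, h(state 4) = 0.4773.
Starting from state 4, the probability is 0.4773.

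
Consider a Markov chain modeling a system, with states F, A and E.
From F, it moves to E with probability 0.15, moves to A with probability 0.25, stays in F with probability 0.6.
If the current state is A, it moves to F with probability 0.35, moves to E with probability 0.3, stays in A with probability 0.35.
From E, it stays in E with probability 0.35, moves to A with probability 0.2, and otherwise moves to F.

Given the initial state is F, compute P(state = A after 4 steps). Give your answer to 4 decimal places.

Propagate the distribution vector 4 steps from F.
After 0 steps: (1.0000, 0.0000, 0.0000)
After 1 step: (0.6000, 0.2500, 0.1500)
After 2 steps: (0.5150, 0.2675, 0.2175)
After 3 steps: (0.5005, 0.2659, 0.2336)
After 4 steps: (0.4985, 0.2649, 0.2366)
P(in A after 4 steps) = 0.2649

0.2649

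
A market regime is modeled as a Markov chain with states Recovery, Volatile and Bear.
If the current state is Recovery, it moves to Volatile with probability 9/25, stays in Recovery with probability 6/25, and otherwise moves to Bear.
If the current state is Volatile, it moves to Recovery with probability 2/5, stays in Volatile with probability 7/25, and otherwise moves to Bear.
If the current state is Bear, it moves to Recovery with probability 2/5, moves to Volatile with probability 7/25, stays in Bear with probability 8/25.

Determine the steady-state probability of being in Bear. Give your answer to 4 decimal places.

0.3476

Let the stationary distribution be π with π = πP and π_1 + π_2 + π_3 = 1.
π_1 = 0.24·π_1 + 0.4·π_2 + 0.4·π_3
π_2 = 0.36·π_1 + 0.28·π_2 + 0.28·π_3
Solving with the normalization constraint gives π = (0.3448, 0.3076, 0.3476).
So the stationary probability of Bear is 0.3476.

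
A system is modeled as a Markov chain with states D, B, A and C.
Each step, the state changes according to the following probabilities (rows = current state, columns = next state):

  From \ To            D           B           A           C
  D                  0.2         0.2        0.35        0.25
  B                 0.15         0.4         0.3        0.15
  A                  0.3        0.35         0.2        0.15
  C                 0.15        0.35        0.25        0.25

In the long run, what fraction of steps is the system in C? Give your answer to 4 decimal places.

Let the stationary distribution be π with π = πP and π_1 + π_2 + π_3 + π_4 = 1.
π_1 = 0.2·π_1 + 0.15·π_2 + 0.3·π_3 + 0.15·π_4
π_2 = 0.2·π_1 + 0.4·π_2 + 0.35·π_3 + 0.35·π_4
π_3 = 0.35·π_1 + 0.3·π_2 + 0.2·π_3 + 0.25·π_4
Solving with the normalization constraint gives π = (0.2010, 0.3367, 0.2733, 0.1890).
So the stationary probability of C is 0.1890.

0.1890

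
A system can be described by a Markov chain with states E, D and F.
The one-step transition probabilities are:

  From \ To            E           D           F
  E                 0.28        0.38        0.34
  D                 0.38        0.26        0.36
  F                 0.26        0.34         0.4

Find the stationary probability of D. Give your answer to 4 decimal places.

0.3261

Let the stationary distribution be π with π = πP and π_1 + π_2 + π_3 = 1.
π_1 = 0.28·π_1 + 0.38·π_2 + 0.26·π_3
π_2 = 0.38·π_1 + 0.26·π_2 + 0.34·π_3
Solving with the normalization constraint gives π = (0.3052, 0.3261, 0.3686).
So the stationary probability of D is 0.3261.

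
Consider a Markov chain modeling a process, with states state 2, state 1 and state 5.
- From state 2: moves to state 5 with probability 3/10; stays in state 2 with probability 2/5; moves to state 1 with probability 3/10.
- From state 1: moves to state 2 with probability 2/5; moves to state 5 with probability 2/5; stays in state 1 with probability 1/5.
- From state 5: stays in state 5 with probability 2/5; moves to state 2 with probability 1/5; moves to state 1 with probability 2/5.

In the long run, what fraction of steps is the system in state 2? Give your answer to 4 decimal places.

0.3265

Let the stationary distribution be π with π = πP and π_1 + π_2 + π_3 = 1.
π_1 = 0.4·π_1 + 0.4·π_2 + 0.2·π_3
π_2 = 0.3·π_1 + 0.2·π_2 + 0.4·π_3
Solving with the normalization constraint gives π = (0.3265, 0.3061, 0.3673).
So the stationary probability of state 2 is 0.3265.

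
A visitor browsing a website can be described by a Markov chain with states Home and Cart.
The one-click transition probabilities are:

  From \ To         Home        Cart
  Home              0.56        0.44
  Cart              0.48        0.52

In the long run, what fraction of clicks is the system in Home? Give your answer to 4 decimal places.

0.5217

Let the stationary distribution be π with π = πP and π_1 + π_2 = 1.
π_1 = 0.56·π_1 + 0.48·π_2
Solving with the normalization constraint gives π = (0.5217, 0.4783).
So the stationary probability of Home is 0.5217.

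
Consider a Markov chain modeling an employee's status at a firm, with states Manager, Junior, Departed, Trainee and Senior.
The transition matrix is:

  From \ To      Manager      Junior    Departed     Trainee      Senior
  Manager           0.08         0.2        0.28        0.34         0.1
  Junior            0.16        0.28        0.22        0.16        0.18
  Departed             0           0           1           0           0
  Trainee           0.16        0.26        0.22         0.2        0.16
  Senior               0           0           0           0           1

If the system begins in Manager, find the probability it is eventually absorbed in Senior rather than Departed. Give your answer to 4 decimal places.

0.3494

Let h(s) be the probability of absorption at Senior starting from transient state s. Then h(Senior) = 1 and h(Departed) = 0. By first-step analysis:
h(Manager) = 0.08·h(Manager) + 0.2·h(Junior) + 0.28·0 + 0.34·h(Trainee) + 0.1·1
h(Junior) = 0.16·h(Manager) + 0.28·h(Junior) + 0.22·0 + 0.16·h(Trainee) + 0.18·1
h(Trainee) = 0.16·h(Manager) + 0.26·h(Junior) + 0.22·0 + 0.2·h(Trainee) + 0.16·1
Solving: h(Manager) = 0.3494, h(Junior) = 0.4178, h(Trainee) = 0.4057.
Starting from Manager, the probability is 0.3494.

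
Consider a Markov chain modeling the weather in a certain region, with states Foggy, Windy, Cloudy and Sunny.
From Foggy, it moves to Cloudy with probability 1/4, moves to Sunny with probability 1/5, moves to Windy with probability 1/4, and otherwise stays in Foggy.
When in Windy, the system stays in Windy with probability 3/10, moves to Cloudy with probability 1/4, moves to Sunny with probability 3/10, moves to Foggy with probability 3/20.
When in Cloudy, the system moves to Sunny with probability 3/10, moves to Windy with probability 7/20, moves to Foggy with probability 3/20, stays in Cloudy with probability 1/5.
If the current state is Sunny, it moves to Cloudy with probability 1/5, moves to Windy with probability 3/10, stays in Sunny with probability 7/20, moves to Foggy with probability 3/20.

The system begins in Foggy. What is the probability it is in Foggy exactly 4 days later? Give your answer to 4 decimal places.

Propagate the distribution vector 4 days from Foggy.
After 0 days: (1.0000, 0.0000, 0.0000, 0.0000)
After 1 day: (0.3000, 0.2500, 0.2500, 0.2000)
After 2 days: (0.1950, 0.2975, 0.2275, 0.2800)
After 3 days: (0.1793, 0.3016, 0.2246, 0.2945)
After 4 days: (0.1769, 0.3023, 0.2240, 0.2968)
P(in Foggy after 4 days) = 0.1769

0.1769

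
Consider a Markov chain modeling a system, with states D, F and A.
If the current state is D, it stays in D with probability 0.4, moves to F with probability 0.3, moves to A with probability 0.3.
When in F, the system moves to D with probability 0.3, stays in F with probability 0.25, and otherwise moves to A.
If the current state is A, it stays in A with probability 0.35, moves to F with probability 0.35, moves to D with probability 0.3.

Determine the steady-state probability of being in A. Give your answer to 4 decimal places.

0.3636

Let the stationary distribution be π with π = πP and π_1 + π_2 + π_3 = 1.
π_1 = 0.4·π_1 + 0.3·π_2 + 0.3·π_3
π_2 = 0.3·π_1 + 0.25·π_2 + 0.35·π_3
Solving with the normalization constraint gives π = (0.3333, 0.3030, 0.3636).
So the stationary probability of A is 0.3636.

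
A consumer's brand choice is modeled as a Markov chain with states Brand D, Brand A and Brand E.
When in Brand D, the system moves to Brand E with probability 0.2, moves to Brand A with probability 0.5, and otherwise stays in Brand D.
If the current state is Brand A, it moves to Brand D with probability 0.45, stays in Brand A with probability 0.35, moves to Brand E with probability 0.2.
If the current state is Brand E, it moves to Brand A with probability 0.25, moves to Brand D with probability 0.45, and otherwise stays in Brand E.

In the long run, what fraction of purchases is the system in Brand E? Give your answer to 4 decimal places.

0.2222

Let the stationary distribution be π with π = πP and π_1 + π_2 + π_3 = 1.
π_1 = 0.3·π_1 + 0.45·π_2 + 0.45·π_3
π_2 = 0.5·π_1 + 0.35·π_2 + 0.25·π_3
Solving with the normalization constraint gives π = (0.3913, 0.3865, 0.2222).
So the stationary probability of Brand E is 0.2222.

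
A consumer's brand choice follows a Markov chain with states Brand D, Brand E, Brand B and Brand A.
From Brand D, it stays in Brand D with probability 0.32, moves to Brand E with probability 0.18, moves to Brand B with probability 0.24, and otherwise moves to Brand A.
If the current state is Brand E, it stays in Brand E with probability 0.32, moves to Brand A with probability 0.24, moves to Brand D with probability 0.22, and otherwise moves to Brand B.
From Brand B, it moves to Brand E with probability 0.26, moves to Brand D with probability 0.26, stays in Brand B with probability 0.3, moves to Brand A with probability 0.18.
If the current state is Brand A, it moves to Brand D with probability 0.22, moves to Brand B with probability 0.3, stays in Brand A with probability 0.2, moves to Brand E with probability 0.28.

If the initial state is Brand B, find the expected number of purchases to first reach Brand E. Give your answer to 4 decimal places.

4.1206

Let t(s) be the expected number of purchases to first reach Brand E from state s, with t(Brand E) = 0. Conditioning on the first purchase:
t(Brand D) = 1 + 0.32·t(Brand D) + 0.24·t(Brand B) + 0.26·t(Brand A)
t(Brand B) = 1 + 0.26·t(Brand D) + 0.3·t(Brand B) + 0.18·t(Brand A)
t(Brand A) = 1 + 0.22·t(Brand D) + 0.3·t(Brand B) + 0.2·t(Brand A)
Solving: t(Brand D) = 4.4629, t(Brand B) = 4.1206, t(Brand A) = 4.0225.
Expected purchases from Brand B to Brand E: 4.1206.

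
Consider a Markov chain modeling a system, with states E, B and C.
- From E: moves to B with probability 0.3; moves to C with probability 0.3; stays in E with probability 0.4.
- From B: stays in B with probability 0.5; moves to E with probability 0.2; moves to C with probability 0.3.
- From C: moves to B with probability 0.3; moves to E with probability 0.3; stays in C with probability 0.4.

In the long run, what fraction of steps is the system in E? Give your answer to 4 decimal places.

Let the stationary distribution be π with π = πP and π_1 + π_2 + π_3 = 1.
π_1 = 0.4·π_1 + 0.2·π_2 + 0.3·π_3
π_2 = 0.3·π_1 + 0.5·π_2 + 0.3·π_3
Solving with the normalization constraint gives π = (0.2917, 0.3750, 0.3333).
So the stationary probability of E is 0.2917.

0.2917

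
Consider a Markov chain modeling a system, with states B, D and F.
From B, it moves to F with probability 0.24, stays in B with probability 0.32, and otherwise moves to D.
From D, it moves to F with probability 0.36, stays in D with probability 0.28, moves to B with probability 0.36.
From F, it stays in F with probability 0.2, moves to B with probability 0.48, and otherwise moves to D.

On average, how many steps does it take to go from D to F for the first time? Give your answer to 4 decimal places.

3.1401

Let t(s) be the expected number of steps to first reach F from state s, with t(F) = 0. Conditioning on the first step:
t(B) = 1 + 0.32·t(B) + 0.44·t(D)
t(D) = 1 + 0.36·t(B) + 0.28·t(D)
Solving: t(B) = 3.5024, t(D) = 3.1401.
Expected steps from D to F: 3.1401.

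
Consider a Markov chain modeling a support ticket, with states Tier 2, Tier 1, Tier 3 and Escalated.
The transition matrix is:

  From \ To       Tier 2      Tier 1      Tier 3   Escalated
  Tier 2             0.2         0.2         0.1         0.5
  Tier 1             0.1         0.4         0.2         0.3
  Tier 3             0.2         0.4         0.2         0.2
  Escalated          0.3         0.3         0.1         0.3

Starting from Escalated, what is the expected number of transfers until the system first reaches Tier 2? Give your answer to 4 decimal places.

4.6512

Let t(s) be the expected number of transfers to first reach Tier 2 from state s, with t(Tier 2) = 0. Conditioning on the first transfer:
t(Tier 1) = 1 + 0.4·t(Tier 1) + 0.2·t(Tier 3) + 0.3·t(Escalated)
t(Tier 3) = 1 + 0.4·t(Tier 1) + 0.2·t(Tier 3) + 0.2·t(Escalated)
t(Escalated) = 1 + 0.3·t(Tier 1) + 0.1·t(Tier 3) + 0.3·t(Escalated)
Solving: t(Tier 1) = 5.7558, t(Tier 3) = 5.2907, t(Escalated) = 4.6512.
Expected transfers from Escalated to Tier 2: 4.6512.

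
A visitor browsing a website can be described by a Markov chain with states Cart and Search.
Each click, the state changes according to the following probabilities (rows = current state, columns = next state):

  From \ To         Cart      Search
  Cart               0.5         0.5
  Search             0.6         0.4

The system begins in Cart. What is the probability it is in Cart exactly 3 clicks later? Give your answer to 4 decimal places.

0.5450

Propagate the distribution vector 3 clicks from Cart.
After 0 clicks: (1.0000, 0.0000)
After 1 click: (0.5000, 0.5000)
After 2 clicks: (0.5500, 0.4500)
After 3 clicks: (0.5450, 0.4550)
P(in Cart after 3 clicks) = 0.5450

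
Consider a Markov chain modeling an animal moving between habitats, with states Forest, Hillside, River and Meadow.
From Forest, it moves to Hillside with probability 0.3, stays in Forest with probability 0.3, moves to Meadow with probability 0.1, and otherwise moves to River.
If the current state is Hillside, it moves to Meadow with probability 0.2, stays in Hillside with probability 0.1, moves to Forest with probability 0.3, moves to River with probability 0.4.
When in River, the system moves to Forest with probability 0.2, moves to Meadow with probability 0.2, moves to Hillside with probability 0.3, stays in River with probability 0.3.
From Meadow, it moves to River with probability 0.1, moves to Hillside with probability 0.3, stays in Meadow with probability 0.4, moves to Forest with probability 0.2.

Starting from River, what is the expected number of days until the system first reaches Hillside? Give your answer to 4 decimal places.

3.3333

Let t(s) be the expected number of days to first reach Hillside from state s, with t(Hillside) = 0. Conditioning on the first day:
t(Forest) = 1 + 0.3·t(Forest) + 0.3·t(River) + 0.1·t(Meadow)
t(River) = 1 + 0.2·t(Forest) + 0.3·t(River) + 0.2·t(Meadow)
t(Meadow) = 1 + 0.2·t(Forest) + 0.1·t(River) + 0.4·t(Meadow)
Solving: t(Forest) = 3.3333, t(River) = 3.3333, t(Meadow) = 3.3333.
Expected days from River to Hillside: 3.3333.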